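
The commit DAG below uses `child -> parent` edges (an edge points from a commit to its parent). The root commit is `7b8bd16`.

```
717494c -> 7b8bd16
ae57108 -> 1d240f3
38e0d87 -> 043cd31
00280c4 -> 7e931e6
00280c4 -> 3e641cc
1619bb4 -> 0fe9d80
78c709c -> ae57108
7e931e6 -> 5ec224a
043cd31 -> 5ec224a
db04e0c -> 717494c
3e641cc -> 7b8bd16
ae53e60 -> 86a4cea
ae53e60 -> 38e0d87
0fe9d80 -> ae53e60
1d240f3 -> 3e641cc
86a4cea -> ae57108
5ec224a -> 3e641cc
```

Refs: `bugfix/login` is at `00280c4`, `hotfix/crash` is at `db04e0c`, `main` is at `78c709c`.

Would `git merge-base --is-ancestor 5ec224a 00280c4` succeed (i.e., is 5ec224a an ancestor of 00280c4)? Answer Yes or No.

Yes

Ancestors of 00280c4 (commits reachable by following parents): {00280c4, 3e641cc, 5ec224a, 7b8bd16, 7e931e6}.
5ec224a is in that set, so it is an ancestor of 00280c4.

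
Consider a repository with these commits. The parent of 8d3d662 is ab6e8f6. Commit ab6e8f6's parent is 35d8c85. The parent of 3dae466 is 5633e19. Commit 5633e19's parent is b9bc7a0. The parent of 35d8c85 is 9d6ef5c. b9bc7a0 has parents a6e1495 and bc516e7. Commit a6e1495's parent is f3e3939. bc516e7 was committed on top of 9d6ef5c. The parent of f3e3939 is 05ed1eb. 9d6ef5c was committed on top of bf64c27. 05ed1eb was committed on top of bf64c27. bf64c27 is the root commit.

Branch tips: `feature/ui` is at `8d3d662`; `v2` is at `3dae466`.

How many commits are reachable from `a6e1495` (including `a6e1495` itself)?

4

Walking parent pointers from a6e1495: reachable set = {05ed1eb, a6e1495, bf64c27, f3e3939}.
That is 4 commits.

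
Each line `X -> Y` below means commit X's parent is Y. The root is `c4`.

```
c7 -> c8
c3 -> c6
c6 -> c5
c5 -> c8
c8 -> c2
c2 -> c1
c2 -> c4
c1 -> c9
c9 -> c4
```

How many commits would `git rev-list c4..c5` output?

5

Reachable from c5: {c1, c2, c4, c5, c8, c9}.
Reachable from c4: {c4}.
In c5's history but not c4's: {c1, c2, c5, c8, c9} — 5 commits.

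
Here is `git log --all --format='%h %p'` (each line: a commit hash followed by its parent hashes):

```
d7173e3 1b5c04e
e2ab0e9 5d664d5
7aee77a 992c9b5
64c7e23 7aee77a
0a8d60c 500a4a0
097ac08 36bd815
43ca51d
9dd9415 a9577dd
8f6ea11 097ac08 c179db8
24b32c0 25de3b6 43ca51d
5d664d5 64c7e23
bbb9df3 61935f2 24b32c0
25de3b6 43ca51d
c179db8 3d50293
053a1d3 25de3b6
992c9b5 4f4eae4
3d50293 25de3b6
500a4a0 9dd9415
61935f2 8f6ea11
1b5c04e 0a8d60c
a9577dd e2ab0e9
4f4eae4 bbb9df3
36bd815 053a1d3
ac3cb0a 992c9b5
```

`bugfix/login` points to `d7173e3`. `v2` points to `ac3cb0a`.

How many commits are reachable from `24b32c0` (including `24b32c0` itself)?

3

Walking parent pointers from 24b32c0: reachable set = {24b32c0, 25de3b6, 43ca51d}.
That is 3 commits.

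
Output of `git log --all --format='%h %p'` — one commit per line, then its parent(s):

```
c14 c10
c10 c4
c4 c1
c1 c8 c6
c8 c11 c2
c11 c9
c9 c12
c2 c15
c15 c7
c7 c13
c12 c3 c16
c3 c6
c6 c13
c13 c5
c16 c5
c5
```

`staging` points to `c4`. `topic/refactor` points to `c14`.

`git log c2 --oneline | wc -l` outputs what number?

Walking parent pointers from c2: reachable set = {c13, c15, c2, c5, c7}.
That is 5 commits.

5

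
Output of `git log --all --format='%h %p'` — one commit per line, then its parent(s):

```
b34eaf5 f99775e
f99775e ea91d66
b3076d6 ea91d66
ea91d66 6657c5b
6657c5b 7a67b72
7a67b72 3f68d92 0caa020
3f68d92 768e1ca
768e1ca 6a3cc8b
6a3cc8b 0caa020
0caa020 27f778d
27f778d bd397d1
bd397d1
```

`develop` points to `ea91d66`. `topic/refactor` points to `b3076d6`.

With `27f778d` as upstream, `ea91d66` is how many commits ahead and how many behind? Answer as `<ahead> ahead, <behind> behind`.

Reachable from ea91d66: {0caa020, 27f778d, 3f68d92, 6657c5b, 6a3cc8b, 768e1ca, 7a67b72, bd397d1, ea91d66}.
Reachable from 27f778d: {27f778d, bd397d1}.
Only in ea91d66's history (ahead): {0caa020, 3f68d92, 6657c5b, 6a3cc8b, 768e1ca, 7a67b72, ea91d66} — 7.
Only in 27f778d's history (behind): {} — 0.

7 ahead, 0 behind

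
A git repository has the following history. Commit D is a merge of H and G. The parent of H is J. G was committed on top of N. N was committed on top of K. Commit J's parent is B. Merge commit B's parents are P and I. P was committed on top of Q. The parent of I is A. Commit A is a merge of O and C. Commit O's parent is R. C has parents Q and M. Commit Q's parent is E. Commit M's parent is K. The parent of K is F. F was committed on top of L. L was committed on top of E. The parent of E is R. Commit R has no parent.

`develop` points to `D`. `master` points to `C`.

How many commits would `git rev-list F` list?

4

Walking parent pointers from F: reachable set = {E, F, L, R}.
That is 4 commits.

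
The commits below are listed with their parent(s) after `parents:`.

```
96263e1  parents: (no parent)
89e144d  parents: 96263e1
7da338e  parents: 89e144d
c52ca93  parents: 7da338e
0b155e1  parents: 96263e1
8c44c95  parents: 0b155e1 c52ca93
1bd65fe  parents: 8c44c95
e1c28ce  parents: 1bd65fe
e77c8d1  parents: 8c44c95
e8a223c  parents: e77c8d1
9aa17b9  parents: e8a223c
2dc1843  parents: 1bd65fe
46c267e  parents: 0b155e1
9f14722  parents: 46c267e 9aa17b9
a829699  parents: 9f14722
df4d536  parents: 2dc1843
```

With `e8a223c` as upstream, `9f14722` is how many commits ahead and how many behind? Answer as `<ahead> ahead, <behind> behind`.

3 ahead, 0 behind

Reachable from 9f14722: {0b155e1, 46c267e, 7da338e, 89e144d, 8c44c95, 96263e1, 9aa17b9, 9f14722, c52ca93, e77c8d1, e8a223c}.
Reachable from e8a223c: {0b155e1, 7da338e, 89e144d, 8c44c95, 96263e1, c52ca93, e77c8d1, e8a223c}.
Only in 9f14722's history (ahead): {46c267e, 9aa17b9, 9f14722} — 3.
Only in e8a223c's history (behind): {} — 0.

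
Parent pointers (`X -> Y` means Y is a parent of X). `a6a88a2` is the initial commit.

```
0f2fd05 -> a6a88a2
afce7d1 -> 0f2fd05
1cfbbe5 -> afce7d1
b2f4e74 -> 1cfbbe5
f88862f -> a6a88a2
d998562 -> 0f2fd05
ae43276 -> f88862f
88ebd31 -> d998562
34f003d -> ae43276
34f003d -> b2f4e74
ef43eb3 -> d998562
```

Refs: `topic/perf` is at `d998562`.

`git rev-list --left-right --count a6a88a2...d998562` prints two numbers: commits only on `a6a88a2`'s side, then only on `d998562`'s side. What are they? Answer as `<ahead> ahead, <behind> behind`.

0 ahead, 2 behind

Reachable from a6a88a2: {a6a88a2}.
Reachable from d998562: {0f2fd05, a6a88a2, d998562}.
Only in a6a88a2's history (ahead): {} — 0.
Only in d998562's history (behind): {0f2fd05, d998562} — 2.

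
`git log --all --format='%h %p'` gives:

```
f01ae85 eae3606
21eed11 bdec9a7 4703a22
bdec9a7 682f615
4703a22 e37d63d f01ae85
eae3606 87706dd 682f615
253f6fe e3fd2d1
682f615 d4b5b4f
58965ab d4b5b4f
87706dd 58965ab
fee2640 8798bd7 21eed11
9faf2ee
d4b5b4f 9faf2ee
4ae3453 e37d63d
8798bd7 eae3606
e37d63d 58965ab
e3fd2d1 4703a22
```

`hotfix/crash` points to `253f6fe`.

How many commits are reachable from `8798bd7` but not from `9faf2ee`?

6

Reachable from 8798bd7: {58965ab, 682f615, 87706dd, 8798bd7, 9faf2ee, d4b5b4f, eae3606}.
Reachable from 9faf2ee: {9faf2ee}.
In 8798bd7's history but not 9faf2ee's: {58965ab, 682f615, 87706dd, 8798bd7, d4b5b4f, eae3606} — 6 commits.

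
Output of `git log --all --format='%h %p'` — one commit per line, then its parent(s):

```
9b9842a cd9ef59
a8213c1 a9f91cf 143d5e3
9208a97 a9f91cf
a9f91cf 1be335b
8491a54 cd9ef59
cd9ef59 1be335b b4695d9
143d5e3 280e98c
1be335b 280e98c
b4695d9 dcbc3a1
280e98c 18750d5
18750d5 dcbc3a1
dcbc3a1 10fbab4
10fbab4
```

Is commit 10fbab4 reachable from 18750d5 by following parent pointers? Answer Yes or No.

Yes

Ancestors of 18750d5 (commits reachable by following parents): {10fbab4, 18750d5, dcbc3a1}.
10fbab4 is in that set, so it is an ancestor of 18750d5.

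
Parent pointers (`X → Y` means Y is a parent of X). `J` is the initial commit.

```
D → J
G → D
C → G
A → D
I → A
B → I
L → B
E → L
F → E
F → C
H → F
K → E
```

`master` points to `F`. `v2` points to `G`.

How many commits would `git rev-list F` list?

Walking parent pointers from F: reachable set = {A, B, C, D, E, F, G, I, J, L}.
That is 10 commits.

10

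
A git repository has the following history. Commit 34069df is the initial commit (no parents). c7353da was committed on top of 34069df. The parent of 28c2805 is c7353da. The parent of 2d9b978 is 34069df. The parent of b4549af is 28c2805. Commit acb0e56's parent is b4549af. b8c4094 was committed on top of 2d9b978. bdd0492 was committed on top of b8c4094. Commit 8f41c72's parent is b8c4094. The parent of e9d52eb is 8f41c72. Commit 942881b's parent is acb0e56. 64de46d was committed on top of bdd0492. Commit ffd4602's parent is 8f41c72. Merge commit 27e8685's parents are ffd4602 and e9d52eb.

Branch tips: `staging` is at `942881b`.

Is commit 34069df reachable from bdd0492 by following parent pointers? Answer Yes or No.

Ancestors of bdd0492 (commits reachable by following parents): {2d9b978, 34069df, b8c4094, bdd0492}.
34069df is in that set, so it is an ancestor of bdd0492.

Yes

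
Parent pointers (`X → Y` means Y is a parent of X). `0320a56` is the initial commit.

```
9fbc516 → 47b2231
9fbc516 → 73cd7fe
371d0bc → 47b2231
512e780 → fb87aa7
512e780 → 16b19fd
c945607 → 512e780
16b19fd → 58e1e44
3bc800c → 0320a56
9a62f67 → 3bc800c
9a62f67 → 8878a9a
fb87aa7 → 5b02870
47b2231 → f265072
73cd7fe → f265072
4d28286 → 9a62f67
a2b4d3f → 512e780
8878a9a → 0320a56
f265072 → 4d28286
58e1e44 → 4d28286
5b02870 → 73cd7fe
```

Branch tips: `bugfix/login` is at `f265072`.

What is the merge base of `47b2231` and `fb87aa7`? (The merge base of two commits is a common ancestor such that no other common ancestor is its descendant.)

Ancestors of 47b2231: {0320a56, 3bc800c, 47b2231, 4d28286, 8878a9a, 9a62f67, f265072}.
Ancestors of fb87aa7: {0320a56, 3bc800c, 4d28286, 5b02870, 73cd7fe, 8878a9a, 9a62f67, f265072, fb87aa7}.
Common ancestors: {0320a56, 3bc800c, 4d28286, 8878a9a, 9a62f67, f265072}.
Among these, f265072 is not an ancestor of any other common ancestor — it is the merge base.

f265072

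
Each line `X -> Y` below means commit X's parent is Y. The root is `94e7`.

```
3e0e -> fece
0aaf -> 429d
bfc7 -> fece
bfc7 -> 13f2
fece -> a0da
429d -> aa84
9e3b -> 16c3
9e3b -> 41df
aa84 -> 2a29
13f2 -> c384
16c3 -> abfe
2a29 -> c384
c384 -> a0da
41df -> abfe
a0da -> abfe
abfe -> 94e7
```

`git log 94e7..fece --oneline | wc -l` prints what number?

Reachable from fece: {94e7, a0da, abfe, fece}.
Reachable from 94e7: {94e7}.
In fece's history but not 94e7's: {a0da, abfe, fece} — 3 commits.

3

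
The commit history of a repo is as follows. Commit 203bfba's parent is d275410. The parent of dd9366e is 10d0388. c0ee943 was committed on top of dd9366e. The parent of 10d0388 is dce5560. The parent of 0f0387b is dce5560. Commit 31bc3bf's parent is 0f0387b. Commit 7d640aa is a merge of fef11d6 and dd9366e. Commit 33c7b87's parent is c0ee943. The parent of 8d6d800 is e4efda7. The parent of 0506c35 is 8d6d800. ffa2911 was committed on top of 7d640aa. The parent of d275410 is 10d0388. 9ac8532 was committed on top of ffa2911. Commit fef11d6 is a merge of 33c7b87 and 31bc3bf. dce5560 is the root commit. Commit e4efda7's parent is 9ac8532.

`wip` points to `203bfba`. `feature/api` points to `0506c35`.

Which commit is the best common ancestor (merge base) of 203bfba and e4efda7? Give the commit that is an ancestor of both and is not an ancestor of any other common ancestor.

Ancestors of 203bfba: {10d0388, 203bfba, d275410, dce5560}.
Ancestors of e4efda7: {0f0387b, 10d0388, 31bc3bf, 33c7b87, 7d640aa, 9ac8532, c0ee943, dce5560, dd9366e, e4efda7, fef11d6, ffa2911}.
Common ancestors: {10d0388, dce5560}.
Among these, 10d0388 is not an ancestor of any other common ancestor — it is the merge base.

10d0388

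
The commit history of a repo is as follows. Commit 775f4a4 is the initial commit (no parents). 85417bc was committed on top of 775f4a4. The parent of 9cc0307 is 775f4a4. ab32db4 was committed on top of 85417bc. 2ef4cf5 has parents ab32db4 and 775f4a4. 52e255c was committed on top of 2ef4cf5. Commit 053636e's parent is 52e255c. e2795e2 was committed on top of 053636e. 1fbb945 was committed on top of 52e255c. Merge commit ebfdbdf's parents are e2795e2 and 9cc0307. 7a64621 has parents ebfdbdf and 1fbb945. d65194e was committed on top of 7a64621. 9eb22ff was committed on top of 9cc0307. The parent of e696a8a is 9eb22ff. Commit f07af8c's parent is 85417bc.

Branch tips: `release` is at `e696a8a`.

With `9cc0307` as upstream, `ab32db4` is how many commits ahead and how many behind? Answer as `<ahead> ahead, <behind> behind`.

Reachable from ab32db4: {775f4a4, 85417bc, ab32db4}.
Reachable from 9cc0307: {775f4a4, 9cc0307}.
Only in ab32db4's history (ahead): {85417bc, ab32db4} — 2.
Only in 9cc0307's history (behind): {9cc0307} — 1.

2 ahead, 1 behind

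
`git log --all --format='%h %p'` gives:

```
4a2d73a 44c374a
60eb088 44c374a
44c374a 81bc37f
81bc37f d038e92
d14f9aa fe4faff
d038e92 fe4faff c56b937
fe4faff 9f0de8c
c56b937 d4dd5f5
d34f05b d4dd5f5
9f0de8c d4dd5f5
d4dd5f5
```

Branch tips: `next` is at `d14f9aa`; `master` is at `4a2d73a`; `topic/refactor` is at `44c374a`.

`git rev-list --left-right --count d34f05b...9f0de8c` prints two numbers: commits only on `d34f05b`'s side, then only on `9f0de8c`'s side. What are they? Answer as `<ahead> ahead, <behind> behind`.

1 ahead, 1 behind

Reachable from d34f05b: {d34f05b, d4dd5f5}.
Reachable from 9f0de8c: {9f0de8c, d4dd5f5}.
Only in d34f05b's history (ahead): {d34f05b} — 1.
Only in 9f0de8c's history (behind): {9f0de8c} — 1.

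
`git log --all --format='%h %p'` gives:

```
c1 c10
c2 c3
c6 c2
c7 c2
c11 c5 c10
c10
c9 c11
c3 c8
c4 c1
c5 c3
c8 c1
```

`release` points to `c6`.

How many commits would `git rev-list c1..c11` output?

Reachable from c11: {c1, c10, c11, c3, c5, c8}.
Reachable from c1: {c1, c10}.
In c11's history but not c1's: {c11, c3, c5, c8} — 4 commits.

4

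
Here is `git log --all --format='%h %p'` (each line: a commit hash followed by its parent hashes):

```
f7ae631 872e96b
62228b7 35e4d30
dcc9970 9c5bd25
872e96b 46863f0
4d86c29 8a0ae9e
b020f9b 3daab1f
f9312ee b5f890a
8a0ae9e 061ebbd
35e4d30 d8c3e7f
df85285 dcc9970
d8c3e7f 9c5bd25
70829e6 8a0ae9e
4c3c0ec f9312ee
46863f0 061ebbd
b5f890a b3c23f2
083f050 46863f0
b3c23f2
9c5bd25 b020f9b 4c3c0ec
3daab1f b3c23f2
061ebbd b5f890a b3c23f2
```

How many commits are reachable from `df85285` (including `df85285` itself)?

9

Walking parent pointers from df85285: reachable set = {3daab1f, 4c3c0ec, 9c5bd25, b020f9b, b3c23f2, b5f890a, dcc9970, df85285, f9312ee}.
That is 9 commits.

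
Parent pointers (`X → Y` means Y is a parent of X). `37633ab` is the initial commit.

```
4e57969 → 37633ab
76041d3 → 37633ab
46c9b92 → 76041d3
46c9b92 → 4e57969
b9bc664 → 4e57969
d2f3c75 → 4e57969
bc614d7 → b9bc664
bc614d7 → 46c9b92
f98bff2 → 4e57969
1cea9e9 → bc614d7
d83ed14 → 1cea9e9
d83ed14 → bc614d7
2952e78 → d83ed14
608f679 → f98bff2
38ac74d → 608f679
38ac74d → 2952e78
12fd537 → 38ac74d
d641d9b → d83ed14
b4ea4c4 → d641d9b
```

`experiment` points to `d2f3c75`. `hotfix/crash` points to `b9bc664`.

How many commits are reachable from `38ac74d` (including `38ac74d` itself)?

12

Walking parent pointers from 38ac74d: reachable set = {1cea9e9, 2952e78, 37633ab, 38ac74d, 46c9b92, 4e57969, 608f679, 76041d3, b9bc664, bc614d7, d83ed14, f98bff2}.
That is 12 commits.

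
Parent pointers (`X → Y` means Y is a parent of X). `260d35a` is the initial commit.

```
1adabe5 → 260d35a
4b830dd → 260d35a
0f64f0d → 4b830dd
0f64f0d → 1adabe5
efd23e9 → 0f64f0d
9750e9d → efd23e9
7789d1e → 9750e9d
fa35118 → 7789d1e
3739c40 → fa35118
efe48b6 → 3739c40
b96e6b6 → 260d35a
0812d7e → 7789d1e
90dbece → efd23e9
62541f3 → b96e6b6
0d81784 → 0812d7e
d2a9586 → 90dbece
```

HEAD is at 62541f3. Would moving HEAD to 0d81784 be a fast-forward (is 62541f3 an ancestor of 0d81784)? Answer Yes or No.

A fast-forward from 62541f3 to 0d81784 is possible iff 62541f3 is an ancestor of 0d81784.
Ancestors of 0d81784: {0812d7e, 0d81784, 0f64f0d, 1adabe5, 260d35a, 4b830dd, 7789d1e, 9750e9d, efd23e9}.
62541f3 is not among them, so fast-forward is not possible.

No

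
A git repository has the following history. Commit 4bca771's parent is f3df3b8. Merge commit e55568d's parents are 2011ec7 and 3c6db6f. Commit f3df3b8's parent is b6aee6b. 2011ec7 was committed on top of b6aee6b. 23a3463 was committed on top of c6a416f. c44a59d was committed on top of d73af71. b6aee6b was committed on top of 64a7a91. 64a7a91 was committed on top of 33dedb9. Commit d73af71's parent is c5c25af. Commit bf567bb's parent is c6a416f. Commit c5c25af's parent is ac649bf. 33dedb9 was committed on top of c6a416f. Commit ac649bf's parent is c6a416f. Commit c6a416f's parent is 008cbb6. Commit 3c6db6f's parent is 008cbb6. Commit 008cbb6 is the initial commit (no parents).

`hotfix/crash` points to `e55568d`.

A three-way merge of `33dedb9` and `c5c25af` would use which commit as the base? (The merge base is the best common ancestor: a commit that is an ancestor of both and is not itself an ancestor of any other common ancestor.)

Ancestors of 33dedb9: {008cbb6, 33dedb9, c6a416f}.
Ancestors of c5c25af: {008cbb6, ac649bf, c5c25af, c6a416f}.
Common ancestors: {008cbb6, c6a416f}.
Among these, c6a416f is not an ancestor of any other common ancestor — it is the merge base.

c6a416f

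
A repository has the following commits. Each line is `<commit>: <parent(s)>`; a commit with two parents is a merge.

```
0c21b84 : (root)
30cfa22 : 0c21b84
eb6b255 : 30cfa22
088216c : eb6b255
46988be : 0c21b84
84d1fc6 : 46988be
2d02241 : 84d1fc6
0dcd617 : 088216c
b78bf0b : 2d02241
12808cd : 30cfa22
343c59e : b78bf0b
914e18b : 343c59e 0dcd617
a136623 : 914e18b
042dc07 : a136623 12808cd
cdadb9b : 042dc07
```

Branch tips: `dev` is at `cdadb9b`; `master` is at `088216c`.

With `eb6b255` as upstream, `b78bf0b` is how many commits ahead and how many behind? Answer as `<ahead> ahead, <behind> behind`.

4 ahead, 2 behind

Reachable from b78bf0b: {0c21b84, 2d02241, 46988be, 84d1fc6, b78bf0b}.
Reachable from eb6b255: {0c21b84, 30cfa22, eb6b255}.
Only in b78bf0b's history (ahead): {2d02241, 46988be, 84d1fc6, b78bf0b} — 4.
Only in eb6b255's history (behind): {30cfa22, eb6b255} — 2.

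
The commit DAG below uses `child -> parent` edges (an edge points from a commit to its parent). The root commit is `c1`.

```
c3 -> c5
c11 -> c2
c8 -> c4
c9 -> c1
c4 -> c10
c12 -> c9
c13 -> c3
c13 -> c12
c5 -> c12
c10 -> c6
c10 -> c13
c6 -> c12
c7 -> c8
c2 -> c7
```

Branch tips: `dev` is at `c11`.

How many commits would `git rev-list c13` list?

Walking parent pointers from c13: reachable set = {c1, c12, c13, c3, c5, c9}.
That is 6 commits.

6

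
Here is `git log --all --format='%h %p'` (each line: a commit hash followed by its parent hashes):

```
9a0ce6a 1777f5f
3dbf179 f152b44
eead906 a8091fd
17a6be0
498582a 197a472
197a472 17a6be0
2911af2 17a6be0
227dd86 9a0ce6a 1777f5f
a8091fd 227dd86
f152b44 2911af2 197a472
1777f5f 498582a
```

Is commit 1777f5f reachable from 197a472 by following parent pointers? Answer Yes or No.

Ancestors of 197a472: {17a6be0, 197a472}.
1777f5f is not in that set, so it is not an ancestor of 197a472.

No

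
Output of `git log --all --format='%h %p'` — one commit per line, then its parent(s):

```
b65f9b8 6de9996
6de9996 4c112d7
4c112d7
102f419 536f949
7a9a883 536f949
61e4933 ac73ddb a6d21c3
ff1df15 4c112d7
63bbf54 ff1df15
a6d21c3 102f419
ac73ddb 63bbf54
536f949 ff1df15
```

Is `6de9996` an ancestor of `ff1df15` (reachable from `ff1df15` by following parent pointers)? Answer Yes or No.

Ancestors of ff1df15: {4c112d7, ff1df15}.
6de9996 is not in that set, so it is not an ancestor of ff1df15.

No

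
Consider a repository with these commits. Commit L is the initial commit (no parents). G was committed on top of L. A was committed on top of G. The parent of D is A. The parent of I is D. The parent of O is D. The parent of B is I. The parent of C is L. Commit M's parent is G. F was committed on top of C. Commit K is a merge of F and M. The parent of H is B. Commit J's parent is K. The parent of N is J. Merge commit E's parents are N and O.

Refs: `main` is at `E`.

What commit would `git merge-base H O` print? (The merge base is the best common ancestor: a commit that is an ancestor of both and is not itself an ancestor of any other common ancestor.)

Ancestors of H: {A, B, D, G, H, I, L}.
Ancestors of O: {A, D, G, L, O}.
Common ancestors: {A, D, G, L}.
Among these, D is not an ancestor of any other common ancestor — it is the merge base.

D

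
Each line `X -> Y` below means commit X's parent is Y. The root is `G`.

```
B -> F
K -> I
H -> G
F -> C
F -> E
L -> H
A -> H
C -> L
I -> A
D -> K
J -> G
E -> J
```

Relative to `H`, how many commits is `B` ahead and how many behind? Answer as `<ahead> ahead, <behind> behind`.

6 ahead, 0 behind

Reachable from B: {B, C, E, F, G, H, J, L}.
Reachable from H: {G, H}.
Only in B's history (ahead): {B, C, E, F, J, L} — 6.
Only in H's history (behind): {} — 0.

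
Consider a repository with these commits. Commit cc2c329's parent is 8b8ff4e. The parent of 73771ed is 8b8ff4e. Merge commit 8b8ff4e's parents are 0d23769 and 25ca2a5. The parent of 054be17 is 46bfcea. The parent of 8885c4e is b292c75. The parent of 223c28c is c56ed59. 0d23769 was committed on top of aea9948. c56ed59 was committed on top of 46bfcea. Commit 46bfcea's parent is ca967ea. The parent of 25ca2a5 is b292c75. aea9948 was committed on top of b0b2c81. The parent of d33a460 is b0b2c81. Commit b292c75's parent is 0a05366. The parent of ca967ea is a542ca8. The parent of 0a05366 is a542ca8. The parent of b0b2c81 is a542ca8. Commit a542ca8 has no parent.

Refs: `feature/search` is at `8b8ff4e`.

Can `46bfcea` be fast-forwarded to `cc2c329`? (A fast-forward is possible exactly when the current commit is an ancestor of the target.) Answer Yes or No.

A fast-forward from 46bfcea to cc2c329 is possible iff 46bfcea is an ancestor of cc2c329.
Ancestors of cc2c329: {0a05366, 0d23769, 25ca2a5, 8b8ff4e, a542ca8, aea9948, b0b2c81, b292c75, cc2c329}.
46bfcea is not among them, so fast-forward is not possible.

No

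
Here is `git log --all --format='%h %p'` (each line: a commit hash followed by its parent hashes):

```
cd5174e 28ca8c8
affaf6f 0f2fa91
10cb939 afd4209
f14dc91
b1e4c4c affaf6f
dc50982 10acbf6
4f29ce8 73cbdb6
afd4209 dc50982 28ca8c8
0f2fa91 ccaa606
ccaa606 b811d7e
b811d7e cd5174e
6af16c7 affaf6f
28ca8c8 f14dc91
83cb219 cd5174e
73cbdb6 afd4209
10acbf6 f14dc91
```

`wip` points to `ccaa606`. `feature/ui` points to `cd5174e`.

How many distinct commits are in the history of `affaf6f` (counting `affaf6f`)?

Walking parent pointers from affaf6f: reachable set = {0f2fa91, 28ca8c8, affaf6f, b811d7e, ccaa606, cd5174e, f14dc91}.
That is 7 commits.

7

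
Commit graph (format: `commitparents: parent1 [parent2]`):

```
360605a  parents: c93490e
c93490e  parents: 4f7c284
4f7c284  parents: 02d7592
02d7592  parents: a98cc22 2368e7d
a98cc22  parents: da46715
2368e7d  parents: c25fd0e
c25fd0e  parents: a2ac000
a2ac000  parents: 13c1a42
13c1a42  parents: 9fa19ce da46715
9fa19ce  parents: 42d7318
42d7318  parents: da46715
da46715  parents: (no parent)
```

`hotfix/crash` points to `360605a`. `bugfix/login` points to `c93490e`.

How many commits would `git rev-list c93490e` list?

Walking parent pointers from c93490e: reachable set = {02d7592, 13c1a42, 2368e7d, 42d7318, 4f7c284, 9fa19ce, a2ac000, a98cc22, c25fd0e, c93490e, da46715}.
That is 11 commits.

11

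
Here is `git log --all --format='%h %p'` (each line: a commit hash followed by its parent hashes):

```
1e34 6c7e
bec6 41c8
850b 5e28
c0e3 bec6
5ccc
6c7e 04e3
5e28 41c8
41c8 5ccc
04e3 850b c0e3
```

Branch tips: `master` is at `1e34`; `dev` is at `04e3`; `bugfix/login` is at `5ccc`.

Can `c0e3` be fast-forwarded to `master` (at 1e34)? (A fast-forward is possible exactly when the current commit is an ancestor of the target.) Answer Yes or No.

A fast-forward from c0e3 to 1e34 is possible iff c0e3 is an ancestor of 1e34.
Ancestors of 1e34: {04e3, 1e34, 41c8, 5ccc, 5e28, 6c7e, 850b, bec6, c0e3}.
c0e3 is among them, so fast-forward is possible.

Yes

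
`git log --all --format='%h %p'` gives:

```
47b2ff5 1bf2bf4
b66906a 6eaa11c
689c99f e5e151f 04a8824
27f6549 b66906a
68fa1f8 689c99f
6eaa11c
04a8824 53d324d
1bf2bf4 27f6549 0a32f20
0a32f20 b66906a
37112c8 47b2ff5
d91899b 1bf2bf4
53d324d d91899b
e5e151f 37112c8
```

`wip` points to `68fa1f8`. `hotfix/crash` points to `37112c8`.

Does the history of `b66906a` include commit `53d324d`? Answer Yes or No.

No

Ancestors of b66906a: {6eaa11c, b66906a}.
53d324d is not in that set, so it is not an ancestor of b66906a.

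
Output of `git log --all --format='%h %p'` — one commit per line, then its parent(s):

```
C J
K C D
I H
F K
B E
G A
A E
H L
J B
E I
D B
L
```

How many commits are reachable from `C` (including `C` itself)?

Walking parent pointers from C: reachable set = {B, C, E, H, I, J, L}.
That is 7 commits.

7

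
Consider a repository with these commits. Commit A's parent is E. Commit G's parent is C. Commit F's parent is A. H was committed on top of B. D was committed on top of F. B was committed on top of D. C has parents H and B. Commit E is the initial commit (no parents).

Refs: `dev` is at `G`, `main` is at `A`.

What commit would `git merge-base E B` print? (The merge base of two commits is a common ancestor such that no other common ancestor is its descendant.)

E

Ancestors of E: {E}.
Ancestors of B: {A, B, D, E, F}.
Common ancestors: {E}.
The only common ancestor is E, so it is the merge base.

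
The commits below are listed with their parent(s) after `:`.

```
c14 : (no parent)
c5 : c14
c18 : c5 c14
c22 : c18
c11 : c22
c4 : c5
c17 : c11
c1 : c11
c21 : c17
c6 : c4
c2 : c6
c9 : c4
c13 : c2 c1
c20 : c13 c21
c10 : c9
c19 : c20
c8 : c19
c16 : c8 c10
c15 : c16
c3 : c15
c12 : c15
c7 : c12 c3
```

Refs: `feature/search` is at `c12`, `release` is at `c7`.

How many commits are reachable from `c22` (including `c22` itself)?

Walking parent pointers from c22: reachable set = {c14, c18, c22, c5}.
That is 4 commits.

4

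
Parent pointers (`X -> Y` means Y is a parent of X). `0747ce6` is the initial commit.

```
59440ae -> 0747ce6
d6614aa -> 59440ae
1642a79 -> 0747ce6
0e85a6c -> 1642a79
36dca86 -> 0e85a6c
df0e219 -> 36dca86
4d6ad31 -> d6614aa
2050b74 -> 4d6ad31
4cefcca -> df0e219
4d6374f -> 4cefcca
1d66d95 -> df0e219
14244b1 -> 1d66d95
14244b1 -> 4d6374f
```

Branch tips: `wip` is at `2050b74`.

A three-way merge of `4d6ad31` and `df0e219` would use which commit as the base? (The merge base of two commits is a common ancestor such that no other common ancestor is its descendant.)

Ancestors of 4d6ad31: {0747ce6, 4d6ad31, 59440ae, d6614aa}.
Ancestors of df0e219: {0747ce6, 0e85a6c, 1642a79, 36dca86, df0e219}.
Common ancestors: {0747ce6}.
The only common ancestor is 0747ce6, so it is the merge base.

0747ce6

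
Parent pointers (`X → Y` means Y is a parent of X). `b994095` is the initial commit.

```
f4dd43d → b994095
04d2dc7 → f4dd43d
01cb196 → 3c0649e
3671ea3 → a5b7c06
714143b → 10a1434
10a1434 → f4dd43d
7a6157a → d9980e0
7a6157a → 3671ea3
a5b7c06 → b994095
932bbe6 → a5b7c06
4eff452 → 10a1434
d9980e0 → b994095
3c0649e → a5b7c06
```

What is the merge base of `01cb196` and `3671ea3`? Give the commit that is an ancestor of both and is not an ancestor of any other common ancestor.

Ancestors of 01cb196: {01cb196, 3c0649e, a5b7c06, b994095}.
Ancestors of 3671ea3: {3671ea3, a5b7c06, b994095}.
Common ancestors: {a5b7c06, b994095}.
Among these, a5b7c06 is not an ancestor of any other common ancestor — it is the merge base.

a5b7c06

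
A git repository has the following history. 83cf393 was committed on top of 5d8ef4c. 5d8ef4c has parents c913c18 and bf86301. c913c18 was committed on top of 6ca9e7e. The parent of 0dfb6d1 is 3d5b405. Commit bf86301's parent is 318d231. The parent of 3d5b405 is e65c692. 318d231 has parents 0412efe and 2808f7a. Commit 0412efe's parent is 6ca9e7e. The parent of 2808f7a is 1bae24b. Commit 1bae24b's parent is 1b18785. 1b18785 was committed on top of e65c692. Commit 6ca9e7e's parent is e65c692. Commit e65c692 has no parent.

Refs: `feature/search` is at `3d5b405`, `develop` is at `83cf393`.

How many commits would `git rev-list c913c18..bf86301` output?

6

Reachable from bf86301: {0412efe, 1b18785, 1bae24b, 2808f7a, 318d231, 6ca9e7e, bf86301, e65c692}.
Reachable from c913c18: {6ca9e7e, c913c18, e65c692}.
In bf86301's history but not c913c18's: {0412efe, 1b18785, 1bae24b, 2808f7a, 318d231, bf86301} — 6 commits.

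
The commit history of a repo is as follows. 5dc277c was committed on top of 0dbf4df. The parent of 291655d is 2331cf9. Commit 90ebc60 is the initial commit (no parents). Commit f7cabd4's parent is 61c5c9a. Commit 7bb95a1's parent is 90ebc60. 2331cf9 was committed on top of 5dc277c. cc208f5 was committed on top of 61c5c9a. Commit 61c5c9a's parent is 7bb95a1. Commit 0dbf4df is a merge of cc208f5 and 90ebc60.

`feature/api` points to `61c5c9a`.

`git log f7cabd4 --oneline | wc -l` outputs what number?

4

Walking parent pointers from f7cabd4: reachable set = {61c5c9a, 7bb95a1, 90ebc60, f7cabd4}.
That is 4 commits.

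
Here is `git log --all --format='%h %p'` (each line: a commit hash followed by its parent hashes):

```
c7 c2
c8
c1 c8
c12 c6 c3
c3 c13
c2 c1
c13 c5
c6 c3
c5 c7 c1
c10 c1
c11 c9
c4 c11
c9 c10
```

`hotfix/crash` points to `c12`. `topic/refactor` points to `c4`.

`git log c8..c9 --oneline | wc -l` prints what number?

3

Reachable from c9: {c1, c10, c8, c9}.
Reachable from c8: {c8}.
In c9's history but not c8's: {c1, c10, c9} — 3 commits.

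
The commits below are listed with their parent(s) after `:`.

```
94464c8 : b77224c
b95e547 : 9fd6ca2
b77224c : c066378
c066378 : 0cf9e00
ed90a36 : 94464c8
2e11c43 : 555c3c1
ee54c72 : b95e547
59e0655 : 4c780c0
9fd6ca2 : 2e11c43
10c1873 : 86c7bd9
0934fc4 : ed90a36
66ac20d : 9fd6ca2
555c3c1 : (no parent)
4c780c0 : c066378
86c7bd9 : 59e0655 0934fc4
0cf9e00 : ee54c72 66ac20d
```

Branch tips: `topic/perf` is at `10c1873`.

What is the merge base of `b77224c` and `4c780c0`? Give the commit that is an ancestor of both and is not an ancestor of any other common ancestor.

c066378

Ancestors of b77224c: {0cf9e00, 2e11c43, 555c3c1, 66ac20d, 9fd6ca2, b77224c, b95e547, c066378, ee54c72}.
Ancestors of 4c780c0: {0cf9e00, 2e11c43, 4c780c0, 555c3c1, 66ac20d, 9fd6ca2, b95e547, c066378, ee54c72}.
Common ancestors: {0cf9e00, 2e11c43, 555c3c1, 66ac20d, 9fd6ca2, b95e547, c066378, ee54c72}.
Among these, c066378 is not an ancestor of any other common ancestor — it is the merge base.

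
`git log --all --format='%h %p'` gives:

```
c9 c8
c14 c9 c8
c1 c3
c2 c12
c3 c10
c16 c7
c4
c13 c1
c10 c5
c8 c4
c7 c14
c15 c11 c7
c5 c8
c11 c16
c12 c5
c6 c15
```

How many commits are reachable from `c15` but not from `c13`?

6

Reachable from c15: {c11, c14, c15, c16, c4, c7, c8, c9}.
Reachable from c13: {c1, c10, c13, c3, c4, c5, c8}.
In c15's history but not c13's: {c11, c14, c15, c16, c7, c9} — 6 commits.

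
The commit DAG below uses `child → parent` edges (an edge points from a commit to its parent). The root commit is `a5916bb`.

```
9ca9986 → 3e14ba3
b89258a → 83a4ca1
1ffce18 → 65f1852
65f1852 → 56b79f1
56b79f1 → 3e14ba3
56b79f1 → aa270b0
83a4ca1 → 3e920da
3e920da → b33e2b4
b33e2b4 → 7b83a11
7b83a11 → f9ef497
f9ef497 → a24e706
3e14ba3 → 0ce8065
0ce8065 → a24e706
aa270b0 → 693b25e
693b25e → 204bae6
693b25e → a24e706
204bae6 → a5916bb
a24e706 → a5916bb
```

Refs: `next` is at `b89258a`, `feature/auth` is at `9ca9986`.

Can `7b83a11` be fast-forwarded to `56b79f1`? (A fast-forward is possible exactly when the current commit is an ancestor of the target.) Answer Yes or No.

No

A fast-forward from 7b83a11 to 56b79f1 is possible iff 7b83a11 is an ancestor of 56b79f1.
Ancestors of 56b79f1: {0ce8065, 204bae6, 3e14ba3, 56b79f1, 693b25e, a24e706, a5916bb, aa270b0}.
7b83a11 is not among them, so fast-forward is not possible.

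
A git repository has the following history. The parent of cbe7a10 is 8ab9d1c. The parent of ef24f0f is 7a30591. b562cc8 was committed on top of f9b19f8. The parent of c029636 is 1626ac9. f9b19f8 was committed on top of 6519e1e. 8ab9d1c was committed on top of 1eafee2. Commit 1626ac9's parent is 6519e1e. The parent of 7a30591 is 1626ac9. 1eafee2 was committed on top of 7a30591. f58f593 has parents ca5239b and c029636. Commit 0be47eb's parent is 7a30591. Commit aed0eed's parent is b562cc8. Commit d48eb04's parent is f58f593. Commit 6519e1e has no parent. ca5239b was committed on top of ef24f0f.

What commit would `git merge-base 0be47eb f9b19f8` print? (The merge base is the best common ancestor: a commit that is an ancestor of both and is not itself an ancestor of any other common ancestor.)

Ancestors of 0be47eb: {0be47eb, 1626ac9, 6519e1e, 7a30591}.
Ancestors of f9b19f8: {6519e1e, f9b19f8}.
Common ancestors: {6519e1e}.
The only common ancestor is 6519e1e, so it is the merge base.

6519e1e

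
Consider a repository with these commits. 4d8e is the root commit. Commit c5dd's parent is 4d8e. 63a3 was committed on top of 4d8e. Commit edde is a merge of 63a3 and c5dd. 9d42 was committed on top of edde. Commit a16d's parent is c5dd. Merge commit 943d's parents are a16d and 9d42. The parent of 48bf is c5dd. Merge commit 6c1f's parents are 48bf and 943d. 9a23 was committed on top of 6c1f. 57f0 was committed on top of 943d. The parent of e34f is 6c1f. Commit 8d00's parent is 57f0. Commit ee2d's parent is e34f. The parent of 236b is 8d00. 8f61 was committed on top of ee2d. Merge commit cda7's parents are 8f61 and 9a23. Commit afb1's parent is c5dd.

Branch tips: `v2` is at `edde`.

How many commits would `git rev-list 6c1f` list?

Walking parent pointers from 6c1f: reachable set = {48bf, 4d8e, 63a3, 6c1f, 943d, 9d42, a16d, c5dd, edde}.
That is 9 commits.

9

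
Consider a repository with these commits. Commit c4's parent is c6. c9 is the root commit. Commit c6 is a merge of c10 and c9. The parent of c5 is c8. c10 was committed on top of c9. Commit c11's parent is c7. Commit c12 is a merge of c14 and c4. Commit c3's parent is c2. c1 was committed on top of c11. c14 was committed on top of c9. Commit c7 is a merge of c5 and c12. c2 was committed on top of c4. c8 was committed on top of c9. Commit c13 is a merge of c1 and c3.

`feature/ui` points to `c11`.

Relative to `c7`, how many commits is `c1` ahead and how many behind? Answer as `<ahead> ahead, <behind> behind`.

2 ahead, 0 behind

Reachable from c1: {c1, c10, c11, c12, c14, c4, c5, c6, c7, c8, c9}.
Reachable from c7: {c10, c12, c14, c4, c5, c6, c7, c8, c9}.
Only in c1's history (ahead): {c1, c11} — 2.
Only in c7's history (behind): {} — 0.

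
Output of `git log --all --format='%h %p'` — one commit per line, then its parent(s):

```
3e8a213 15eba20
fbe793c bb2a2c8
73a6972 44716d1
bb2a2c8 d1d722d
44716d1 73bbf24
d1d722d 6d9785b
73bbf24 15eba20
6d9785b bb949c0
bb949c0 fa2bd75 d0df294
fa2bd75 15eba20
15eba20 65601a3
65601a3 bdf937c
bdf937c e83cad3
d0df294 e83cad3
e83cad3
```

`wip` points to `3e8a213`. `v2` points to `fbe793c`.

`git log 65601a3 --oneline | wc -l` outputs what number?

3

Walking parent pointers from 65601a3: reachable set = {65601a3, bdf937c, e83cad3}.
That is 3 commits.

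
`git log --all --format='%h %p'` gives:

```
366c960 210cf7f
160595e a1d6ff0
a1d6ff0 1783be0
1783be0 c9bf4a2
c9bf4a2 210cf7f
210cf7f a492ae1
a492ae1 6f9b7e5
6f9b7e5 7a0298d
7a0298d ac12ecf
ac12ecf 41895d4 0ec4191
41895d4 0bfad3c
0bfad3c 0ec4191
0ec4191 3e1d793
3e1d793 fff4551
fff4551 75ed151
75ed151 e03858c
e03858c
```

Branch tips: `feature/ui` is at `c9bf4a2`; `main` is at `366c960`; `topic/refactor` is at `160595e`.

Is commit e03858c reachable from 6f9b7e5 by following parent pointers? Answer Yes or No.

Ancestors of 6f9b7e5 (commits reachable by following parents): {0bfad3c, 0ec4191, 3e1d793, 41895d4, 6f9b7e5, 75ed151, 7a0298d, ac12ecf, e03858c, fff4551}.
e03858c is in that set, so it is an ancestor of 6f9b7e5.

Yes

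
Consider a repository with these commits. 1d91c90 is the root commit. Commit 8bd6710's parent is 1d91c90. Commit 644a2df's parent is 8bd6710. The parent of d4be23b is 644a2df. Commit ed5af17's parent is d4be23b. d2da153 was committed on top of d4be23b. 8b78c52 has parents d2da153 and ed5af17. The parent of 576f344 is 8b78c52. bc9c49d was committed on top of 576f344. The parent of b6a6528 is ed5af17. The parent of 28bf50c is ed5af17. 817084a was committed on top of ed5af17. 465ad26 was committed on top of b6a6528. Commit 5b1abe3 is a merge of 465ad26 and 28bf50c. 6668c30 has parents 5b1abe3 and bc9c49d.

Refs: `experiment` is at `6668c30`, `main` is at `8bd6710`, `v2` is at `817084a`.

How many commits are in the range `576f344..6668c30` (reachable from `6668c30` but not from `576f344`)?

6

Reachable from 6668c30: {1d91c90, 28bf50c, 465ad26, 576f344, 5b1abe3, 644a2df, 6668c30, 8b78c52, 8bd6710, b6a6528, bc9c49d, d2da153, d4be23b, ed5af17}.
Reachable from 576f344: {1d91c90, 576f344, 644a2df, 8b78c52, 8bd6710, d2da153, d4be23b, ed5af17}.
In 6668c30's history but not 576f344's: {28bf50c, 465ad26, 5b1abe3, 6668c30, b6a6528, bc9c49d} — 6 commits.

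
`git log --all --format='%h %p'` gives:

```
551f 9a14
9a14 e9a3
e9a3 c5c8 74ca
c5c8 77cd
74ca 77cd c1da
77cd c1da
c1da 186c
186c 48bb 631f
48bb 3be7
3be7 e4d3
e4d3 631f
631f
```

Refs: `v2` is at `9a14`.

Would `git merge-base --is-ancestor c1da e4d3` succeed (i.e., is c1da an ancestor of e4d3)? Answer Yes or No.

No

Ancestors of e4d3: {631f, e4d3}.
c1da is not in that set, so it is not an ancestor of e4d3.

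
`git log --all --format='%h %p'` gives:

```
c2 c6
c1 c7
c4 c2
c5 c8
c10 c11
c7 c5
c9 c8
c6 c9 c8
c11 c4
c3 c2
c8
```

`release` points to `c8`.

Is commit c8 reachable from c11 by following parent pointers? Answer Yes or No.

Yes

Ancestors of c11 (commits reachable by following parents): {c11, c2, c4, c6, c8, c9}.
c8 is in that set, so it is an ancestor of c11.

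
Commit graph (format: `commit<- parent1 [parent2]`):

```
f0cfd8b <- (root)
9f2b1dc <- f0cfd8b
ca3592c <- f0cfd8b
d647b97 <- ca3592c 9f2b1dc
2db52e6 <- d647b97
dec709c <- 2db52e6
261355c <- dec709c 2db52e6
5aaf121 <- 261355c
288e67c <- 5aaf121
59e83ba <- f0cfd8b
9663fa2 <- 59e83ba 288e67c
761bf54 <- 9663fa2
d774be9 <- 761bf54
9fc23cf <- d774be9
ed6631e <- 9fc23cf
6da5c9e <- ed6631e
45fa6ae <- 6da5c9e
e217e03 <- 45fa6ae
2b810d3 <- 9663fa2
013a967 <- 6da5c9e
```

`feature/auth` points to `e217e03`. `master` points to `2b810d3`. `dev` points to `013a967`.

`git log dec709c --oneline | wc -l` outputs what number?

Walking parent pointers from dec709c: reachable set = {2db52e6, 9f2b1dc, ca3592c, d647b97, dec709c, f0cfd8b}.
That is 6 commits.

6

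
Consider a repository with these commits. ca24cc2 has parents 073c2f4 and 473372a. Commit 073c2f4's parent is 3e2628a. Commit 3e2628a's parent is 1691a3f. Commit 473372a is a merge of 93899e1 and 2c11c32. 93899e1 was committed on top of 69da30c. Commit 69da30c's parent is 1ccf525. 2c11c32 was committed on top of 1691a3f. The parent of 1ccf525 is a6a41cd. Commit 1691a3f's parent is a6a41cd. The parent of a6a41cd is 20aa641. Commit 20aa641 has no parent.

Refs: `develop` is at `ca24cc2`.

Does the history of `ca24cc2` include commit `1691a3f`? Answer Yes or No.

Yes

Ancestors of ca24cc2 (commits reachable by following parents): {073c2f4, 1691a3f, 1ccf525, 20aa641, 2c11c32, 3e2628a, 473372a, 69da30c, 93899e1, a6a41cd, ca24cc2}.
1691a3f is in that set, so it is an ancestor of ca24cc2.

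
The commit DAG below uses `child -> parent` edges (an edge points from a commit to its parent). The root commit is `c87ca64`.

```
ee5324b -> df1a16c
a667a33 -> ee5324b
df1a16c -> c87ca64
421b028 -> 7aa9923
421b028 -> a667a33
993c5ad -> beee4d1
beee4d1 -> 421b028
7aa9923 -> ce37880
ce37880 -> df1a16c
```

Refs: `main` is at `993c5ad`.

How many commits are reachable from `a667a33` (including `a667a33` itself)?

4

Walking parent pointers from a667a33: reachable set = {a667a33, c87ca64, df1a16c, ee5324b}.
That is 4 commits.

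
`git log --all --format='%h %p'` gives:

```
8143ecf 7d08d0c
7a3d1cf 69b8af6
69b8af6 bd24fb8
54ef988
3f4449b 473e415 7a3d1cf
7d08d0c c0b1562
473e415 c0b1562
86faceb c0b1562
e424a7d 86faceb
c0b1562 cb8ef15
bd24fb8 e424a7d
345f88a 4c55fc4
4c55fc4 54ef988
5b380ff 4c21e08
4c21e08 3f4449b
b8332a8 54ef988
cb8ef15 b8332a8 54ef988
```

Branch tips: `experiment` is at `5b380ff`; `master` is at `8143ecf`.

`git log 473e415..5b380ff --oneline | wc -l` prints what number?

8

Reachable from 5b380ff: {3f4449b, 473e415, 4c21e08, 54ef988, 5b380ff, 69b8af6, 7a3d1cf, 86faceb, b8332a8, bd24fb8, c0b1562, cb8ef15, e424a7d}.
Reachable from 473e415: {473e415, 54ef988, b8332a8, c0b1562, cb8ef15}.
In 5b380ff's history but not 473e415's: {3f4449b, 4c21e08, 5b380ff, 69b8af6, 7a3d1cf, 86faceb, bd24fb8, e424a7d} — 8 commits.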